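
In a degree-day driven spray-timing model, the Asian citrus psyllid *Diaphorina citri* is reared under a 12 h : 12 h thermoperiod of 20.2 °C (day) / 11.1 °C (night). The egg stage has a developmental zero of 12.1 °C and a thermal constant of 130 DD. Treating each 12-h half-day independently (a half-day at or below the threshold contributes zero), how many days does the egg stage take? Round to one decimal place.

32.1 days

Day half: max(0, 20.2 − 12.1) × 0.5 = 8.1 × 0.5 = 4.05 DD.
Night half: max(0, 11.1 − 12.1) × 0.5 = 0.0 × 0.5 = 0.00 DD.
Per 24 h: 4.05 DD/day.
Duration = 130 / 4.05 = 32.099 ≈ 32.1 days.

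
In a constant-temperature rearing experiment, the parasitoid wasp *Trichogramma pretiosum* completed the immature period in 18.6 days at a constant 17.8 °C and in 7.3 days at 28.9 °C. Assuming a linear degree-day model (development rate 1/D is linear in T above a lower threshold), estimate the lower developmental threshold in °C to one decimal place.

Equal thermal constants: D₁(T₁ − T_b) = D₂(T₂ − T_b).
18.6·(17.8 − T_b) = 7.3·(28.9 − T_b)
T_b = (18.6·17.8 − 7.3·28.9) / (18.6 − 7.3) = 120.11 / 11.3 = 10.629 °C ≈ 10.6 °C.

10.6 °C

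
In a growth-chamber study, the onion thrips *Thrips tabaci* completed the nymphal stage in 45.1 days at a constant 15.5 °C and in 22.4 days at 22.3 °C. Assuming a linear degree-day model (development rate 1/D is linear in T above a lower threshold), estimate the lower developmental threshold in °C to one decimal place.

Equal thermal constants: D₁(T₁ − T_b) = D₂(T₂ − T_b).
45.1·(15.5 − T_b) = 22.4·(22.3 − T_b)
T_b = (45.1·15.5 − 22.4·22.3) / (45.1 − 22.4) = 199.53 / 22.7 = 8.790 °C ≈ 8.8 °C.

8.8 °C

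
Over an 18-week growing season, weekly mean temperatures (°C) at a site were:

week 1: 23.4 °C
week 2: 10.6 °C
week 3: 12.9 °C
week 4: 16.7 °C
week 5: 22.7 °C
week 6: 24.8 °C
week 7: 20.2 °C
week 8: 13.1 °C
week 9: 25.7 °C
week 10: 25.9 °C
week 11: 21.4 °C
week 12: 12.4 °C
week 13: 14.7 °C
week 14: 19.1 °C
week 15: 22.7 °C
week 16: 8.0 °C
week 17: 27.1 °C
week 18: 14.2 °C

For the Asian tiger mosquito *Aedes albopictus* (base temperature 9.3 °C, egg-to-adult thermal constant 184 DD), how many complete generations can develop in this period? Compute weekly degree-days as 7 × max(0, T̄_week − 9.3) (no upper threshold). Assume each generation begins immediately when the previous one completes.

Weekly DD (7 × max(0, T̄ − 9.3)): 98.7, 9.1, 25.2, 51.8, 93.8, 108.5, 76.3, 26.6, 114.8, 116.2, 84.7, 21.7, 37.8, 68.6, 93.8, 0.0, 124.6, 34.3.
Season total = 1186.5 DD.
Complete generations = ⌊1186.5 / 184⌋ = 6.

6 generations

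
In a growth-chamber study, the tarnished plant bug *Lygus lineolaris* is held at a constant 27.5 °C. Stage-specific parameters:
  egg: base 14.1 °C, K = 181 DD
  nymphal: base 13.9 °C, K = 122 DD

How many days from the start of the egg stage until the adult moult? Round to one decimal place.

egg: 181 / (27.5 − 14.1) = 181 / 13.4 = 13.507 d.
nymphal: 122 / (27.5 − 13.9) = 122 / 13.6 = 8.971 d.
Sum = 22.478 ≈ 22.5 days.

22.5 days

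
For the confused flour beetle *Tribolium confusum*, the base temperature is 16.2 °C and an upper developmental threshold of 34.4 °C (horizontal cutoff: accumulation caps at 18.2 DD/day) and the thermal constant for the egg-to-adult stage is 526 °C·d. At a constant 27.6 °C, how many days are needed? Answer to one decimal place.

46.1 days

Daily accumulation = 27.6 − 16.2 = 11.4 DD/day.
Duration = 526 / 11.4 = 46.140 ≈ 46.1 days.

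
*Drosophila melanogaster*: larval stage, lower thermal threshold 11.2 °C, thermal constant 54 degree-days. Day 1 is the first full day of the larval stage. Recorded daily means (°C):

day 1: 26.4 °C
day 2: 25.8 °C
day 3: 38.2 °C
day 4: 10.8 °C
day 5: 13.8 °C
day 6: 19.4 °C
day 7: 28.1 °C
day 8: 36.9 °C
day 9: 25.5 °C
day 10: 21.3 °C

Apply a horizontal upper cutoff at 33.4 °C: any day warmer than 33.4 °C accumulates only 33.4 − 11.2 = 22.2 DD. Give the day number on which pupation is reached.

day 5

Daily DD above 11.2 °C (capped at 22.2): 15.2, 14.6, 22.2, 0.0, 2.6, 8.2, 16.9, 22.2, 14.3, 10.1.
Cumulative: 15.2, 29.8, 52.0, 52.0, 54.6, 62.8, 79.7, 101.9, 116.2, 126.3.
The total first reaches 54 DD on day 5.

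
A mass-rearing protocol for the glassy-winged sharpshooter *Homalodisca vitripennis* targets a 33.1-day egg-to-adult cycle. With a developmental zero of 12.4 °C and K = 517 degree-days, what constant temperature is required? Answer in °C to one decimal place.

Required daily accumulation = 517 / 33.1 = 15.619 DD/day.
T = T_base + 15.619 = 12.4 + 15.619 = 28.019 ≈ 28.0 °C.

28.0 °C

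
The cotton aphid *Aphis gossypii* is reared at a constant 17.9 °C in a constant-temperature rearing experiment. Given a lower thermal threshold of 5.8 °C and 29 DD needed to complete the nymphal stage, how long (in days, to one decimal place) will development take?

2.4 days

Daily accumulation = 17.9 − 5.8 = 12.1 DD/day.
Duration = 29 / 12.1 = 2.397 ≈ 2.4 days.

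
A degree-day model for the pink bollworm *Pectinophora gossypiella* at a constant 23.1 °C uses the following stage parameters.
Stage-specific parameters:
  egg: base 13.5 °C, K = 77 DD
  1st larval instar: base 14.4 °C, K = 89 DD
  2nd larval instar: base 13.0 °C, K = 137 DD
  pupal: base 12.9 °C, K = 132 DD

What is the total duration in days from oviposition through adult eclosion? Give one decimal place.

egg: 77 / (23.1 − 13.5) = 77 / 9.6 = 8.021 d.
1st larval instar: 89 / (23.1 − 14.4) = 89 / 8.7 = 10.230 d.
2nd larval instar: 137 / (23.1 − 13.0) = 137 / 10.1 = 13.564 d.
pupal: 132 / (23.1 − 12.9) = 132 / 10.2 = 12.941 d.
Sum = 44.756 ≈ 44.8 days.

44.8 days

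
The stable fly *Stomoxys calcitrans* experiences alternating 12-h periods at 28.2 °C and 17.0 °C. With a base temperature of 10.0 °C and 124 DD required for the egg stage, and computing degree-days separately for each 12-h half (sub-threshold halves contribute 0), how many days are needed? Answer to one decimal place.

Day half: max(0, 28.2 − 10.0) × 0.5 = 18.2 × 0.5 = 9.10 DD.
Night half: max(0, 17.0 − 10.0) × 0.5 = 7.0 × 0.5 = 3.50 DD.
Per 24 h: 12.60 DD/day.
Duration = 124 / 12.60 = 9.841 ≈ 9.8 days.

9.8 days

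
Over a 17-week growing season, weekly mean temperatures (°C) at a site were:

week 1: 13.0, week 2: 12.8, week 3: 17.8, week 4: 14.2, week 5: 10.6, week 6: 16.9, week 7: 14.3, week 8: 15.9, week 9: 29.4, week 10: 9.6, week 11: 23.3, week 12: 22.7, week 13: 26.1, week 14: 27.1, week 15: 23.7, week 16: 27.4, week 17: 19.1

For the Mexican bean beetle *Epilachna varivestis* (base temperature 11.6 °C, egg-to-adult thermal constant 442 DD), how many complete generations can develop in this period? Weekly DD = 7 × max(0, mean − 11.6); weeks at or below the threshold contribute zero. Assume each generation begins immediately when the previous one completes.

Weekly DD (7 × max(0, T̄ − 11.6)): 9.8, 8.4, 43.4, 18.2, 0.0, 37.1, 18.9, 30.1, 124.6, 0.0, 81.9, 77.7, 101.5, 108.5, 84.7, 110.6, 52.5.
Season total = 907.9 DD.
Complete generations = ⌊907.9 / 442⌋ = 2.

2 generations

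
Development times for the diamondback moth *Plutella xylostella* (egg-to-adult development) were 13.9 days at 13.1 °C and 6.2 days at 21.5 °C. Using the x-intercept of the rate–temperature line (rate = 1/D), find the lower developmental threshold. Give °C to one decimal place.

Under the model K = D·(T − T_b), so D₁·(T₁ − T_b) = D₂·(T₂ − T_b).
13.9·(13.1 − T_b) = 6.2·(21.5 − T_b)
T_b = (13.9·13.1 − 6.2·21.5) / (13.9 − 6.2) = 48.79 / 7.7 = 6.336 °C ≈ 6.3 °C.

6.3 °C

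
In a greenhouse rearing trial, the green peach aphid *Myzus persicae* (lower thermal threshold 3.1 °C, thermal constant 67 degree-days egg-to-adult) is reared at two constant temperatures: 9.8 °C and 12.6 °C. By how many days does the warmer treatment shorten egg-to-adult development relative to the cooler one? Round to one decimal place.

2.9 days

At 9.8 °C: 67 / (9.8 − 3.1) = 67 / 6.7 = 10.000 d.
At 12.6 °C: 67 / (12.6 − 3.1) = 67 / 9.5 = 7.053 d.
Difference = |10.000 − 7.053| = 2.947 ≈ 2.9 days.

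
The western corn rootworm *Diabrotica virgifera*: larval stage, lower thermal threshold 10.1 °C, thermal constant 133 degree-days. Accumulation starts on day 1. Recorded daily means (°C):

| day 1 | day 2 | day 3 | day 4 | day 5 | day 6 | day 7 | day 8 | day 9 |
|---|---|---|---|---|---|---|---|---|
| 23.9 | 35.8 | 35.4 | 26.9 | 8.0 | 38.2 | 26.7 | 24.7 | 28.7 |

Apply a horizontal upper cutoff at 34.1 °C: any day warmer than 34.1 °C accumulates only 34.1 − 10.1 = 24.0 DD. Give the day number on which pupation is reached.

Daily DD above 10.1 °C (capped at 24.0): 13.8, 24.0, 24.0, 16.8, 0.0, 24.0, 16.6, 14.6, 18.6.
Cumulative: 13.8, 37.8, 61.8, 78.6, 78.6, 102.6, 119.2, 133.8, 152.4.
The total first reaches 133 DD on day 8.

day 8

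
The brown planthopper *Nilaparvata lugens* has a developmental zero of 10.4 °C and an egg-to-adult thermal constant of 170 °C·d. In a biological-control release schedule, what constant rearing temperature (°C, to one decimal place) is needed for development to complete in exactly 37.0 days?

Required daily accumulation = 170 / 37.0 = 4.595 DD/day.
T = T_base + 4.595 = 10.4 + 4.595 = 14.995 ≈ 15.0 °C.

15.0 °C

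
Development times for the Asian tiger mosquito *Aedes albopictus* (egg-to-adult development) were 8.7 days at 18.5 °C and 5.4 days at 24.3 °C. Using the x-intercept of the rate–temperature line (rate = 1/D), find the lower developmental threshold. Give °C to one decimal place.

Under the model K = D·(T − T_b), so D₁·(T₁ − T_b) = D₂·(T₂ − T_b).
8.7·(18.5 − T_b) = 5.4·(24.3 − T_b)
T_b = (8.7·18.5 − 5.4·24.3) / (8.7 − 5.4) = 29.73 / 3.3 = 9.009 °C ≈ 9.0 °C.

9.0 °C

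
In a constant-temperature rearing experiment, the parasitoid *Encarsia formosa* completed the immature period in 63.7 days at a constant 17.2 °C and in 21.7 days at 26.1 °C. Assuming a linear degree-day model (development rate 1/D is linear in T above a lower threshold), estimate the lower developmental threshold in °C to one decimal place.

Under the model K = D·(T − T_b), so D₁·(T₁ − T_b) = D₂·(T₂ − T_b).
63.7·(17.2 − T_b) = 21.7·(26.1 − T_b)
T_b = (63.7·17.2 − 21.7·26.1) / (63.7 − 21.7) = 529.27 / 42.0 = 12.602 °C ≈ 12.6 °C.

12.6 °C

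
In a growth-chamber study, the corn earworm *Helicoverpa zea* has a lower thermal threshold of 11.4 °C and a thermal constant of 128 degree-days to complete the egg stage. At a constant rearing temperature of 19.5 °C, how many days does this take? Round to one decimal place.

Daily accumulation = 19.5 − 11.4 = 8.1 DD/day.
Duration = 128 / 8.1 = 15.802 ≈ 15.8 days.

15.8 days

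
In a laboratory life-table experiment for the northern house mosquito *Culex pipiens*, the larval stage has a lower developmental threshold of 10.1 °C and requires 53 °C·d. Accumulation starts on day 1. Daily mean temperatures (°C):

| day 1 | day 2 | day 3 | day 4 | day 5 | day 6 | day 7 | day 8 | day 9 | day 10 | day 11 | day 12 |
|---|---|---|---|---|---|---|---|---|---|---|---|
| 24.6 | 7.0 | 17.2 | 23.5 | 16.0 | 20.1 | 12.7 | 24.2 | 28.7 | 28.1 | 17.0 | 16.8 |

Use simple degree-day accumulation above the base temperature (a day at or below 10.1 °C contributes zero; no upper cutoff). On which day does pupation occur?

day 7

Daily DD above 10.1 °C: 14.5, 0.0, 7.1, 13.4, 5.9, 10.0, 2.6, 14.1, 18.6, 18.0, 6.9, 6.7.
Cumulative: 14.5, 14.5, 21.6, 35.0, 40.9, 50.9, 53.5, 67.6, 86.2, 104.2, 111.1, 117.8.
The total first reaches 53 DD on day 7.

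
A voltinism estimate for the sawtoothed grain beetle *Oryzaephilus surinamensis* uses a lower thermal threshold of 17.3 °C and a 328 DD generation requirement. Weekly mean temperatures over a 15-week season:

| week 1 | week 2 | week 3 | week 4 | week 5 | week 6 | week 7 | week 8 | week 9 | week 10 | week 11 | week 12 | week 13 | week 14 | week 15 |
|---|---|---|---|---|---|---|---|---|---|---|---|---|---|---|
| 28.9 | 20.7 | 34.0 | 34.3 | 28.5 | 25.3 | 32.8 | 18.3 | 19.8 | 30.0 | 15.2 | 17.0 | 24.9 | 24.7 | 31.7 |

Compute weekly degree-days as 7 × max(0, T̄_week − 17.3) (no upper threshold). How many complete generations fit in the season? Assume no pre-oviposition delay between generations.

Weekly DD (7 × max(0, T̄ − 17.3)): 81.2, 23.8, 116.9, 119.0, 78.4, 56.0, 108.5, 7.0, 17.5, 88.9, 0.0, 0.0, 53.2, 51.8, 100.8.
Season total = 903.0 DD.
Complete generations = ⌊903.0 / 328⌋ = 2.

2 generations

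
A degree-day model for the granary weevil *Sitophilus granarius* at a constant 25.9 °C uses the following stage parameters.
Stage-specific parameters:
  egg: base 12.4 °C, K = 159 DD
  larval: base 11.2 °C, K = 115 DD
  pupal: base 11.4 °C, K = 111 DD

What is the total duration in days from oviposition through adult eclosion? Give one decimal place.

27.3 days

egg: 159 / (25.9 − 12.4) = 159 / 13.5 = 11.778 d.
larval: 115 / (25.9 − 11.2) = 115 / 14.7 = 7.823 d.
pupal: 111 / (25.9 − 11.4) = 111 / 14.5 = 7.655 d.
Sum = 27.256 ≈ 27.3 days.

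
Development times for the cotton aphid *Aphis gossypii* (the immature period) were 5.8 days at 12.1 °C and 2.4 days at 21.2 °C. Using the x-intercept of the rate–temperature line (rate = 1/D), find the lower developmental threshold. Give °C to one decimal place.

5.7 °C

Under the model K = D·(T − T_b), so D₁·(T₁ − T_b) = D₂·(T₂ − T_b).
5.8·(12.1 − T_b) = 2.4·(21.2 − T_b)
T_b = (5.8·12.1 − 2.4·21.2) / (5.8 − 2.4) = 19.30 / 3.4 = 5.676 °C ≈ 5.7 °C.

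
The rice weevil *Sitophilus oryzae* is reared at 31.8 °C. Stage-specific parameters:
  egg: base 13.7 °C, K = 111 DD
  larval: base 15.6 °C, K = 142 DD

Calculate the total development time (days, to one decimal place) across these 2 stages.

egg: 111 / (31.8 − 13.7) = 111 / 18.1 = 6.133 d.
larval: 142 / (31.8 − 15.6) = 142 / 16.2 = 8.765 d.
Sum = 14.898 ≈ 14.9 days.

14.9 days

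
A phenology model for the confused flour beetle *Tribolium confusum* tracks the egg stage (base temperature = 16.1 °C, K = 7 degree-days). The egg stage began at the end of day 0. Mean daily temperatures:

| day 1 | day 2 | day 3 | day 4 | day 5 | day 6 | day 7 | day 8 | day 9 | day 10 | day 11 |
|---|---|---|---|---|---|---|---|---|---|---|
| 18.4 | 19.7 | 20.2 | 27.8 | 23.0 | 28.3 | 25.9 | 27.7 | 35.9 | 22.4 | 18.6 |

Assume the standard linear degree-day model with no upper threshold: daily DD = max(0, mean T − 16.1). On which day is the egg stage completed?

Daily DD above 16.1 °C: 2.3, 3.6, 4.1, 11.7, 6.9, 12.2, 9.8, 11.6, 19.8, 6.3, 2.5.
Cumulative: 2.3, 5.9, 10.0, 21.7, 28.6, 40.8, 50.6, 62.2, 82.0, 88.3, 90.8.
The total first reaches 7 DD on day 3.

day 3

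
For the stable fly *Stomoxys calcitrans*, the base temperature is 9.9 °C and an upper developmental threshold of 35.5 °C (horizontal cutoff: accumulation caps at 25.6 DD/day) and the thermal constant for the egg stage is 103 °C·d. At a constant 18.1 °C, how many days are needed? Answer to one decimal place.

12.6 days

Daily accumulation = 18.1 − 9.9 = 8.2 DD/day.
Duration = 103 / 8.2 = 12.561 ≈ 12.6 days.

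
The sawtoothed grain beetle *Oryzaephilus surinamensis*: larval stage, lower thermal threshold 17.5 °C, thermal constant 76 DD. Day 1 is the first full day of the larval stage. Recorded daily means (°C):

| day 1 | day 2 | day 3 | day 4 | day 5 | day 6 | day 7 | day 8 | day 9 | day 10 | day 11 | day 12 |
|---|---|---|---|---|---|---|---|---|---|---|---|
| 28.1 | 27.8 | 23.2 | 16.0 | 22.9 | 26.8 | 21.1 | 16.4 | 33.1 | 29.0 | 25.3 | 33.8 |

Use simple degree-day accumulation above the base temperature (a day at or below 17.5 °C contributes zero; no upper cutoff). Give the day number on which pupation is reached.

day 11

Daily DD above 17.5 °C: 10.6, 10.3, 5.7, 0.0, 5.4, 9.3, 3.6, 0.0, 15.6, 11.5, 7.8, 16.3.
Cumulative: 10.6, 20.9, 26.6, 26.6, 32.0, 41.3, 44.9, 44.9, 60.5, 72.0, 79.8, 96.1.
The total first reaches 76 DD on day 11.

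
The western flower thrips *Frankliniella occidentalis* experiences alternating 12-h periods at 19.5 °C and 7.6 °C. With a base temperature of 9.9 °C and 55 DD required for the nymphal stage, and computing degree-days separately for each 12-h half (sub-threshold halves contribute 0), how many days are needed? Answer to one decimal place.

Day half: max(0, 19.5 − 9.9) × 0.5 = 9.6 × 0.5 = 4.80 DD.
Night half: max(0, 7.6 − 9.9) × 0.5 = 0.0 × 0.5 = 0.00 DD.
Per 24 h: 4.80 DD/day.
Duration = 55 / 4.80 = 11.458 ≈ 11.5 days.

11.5 days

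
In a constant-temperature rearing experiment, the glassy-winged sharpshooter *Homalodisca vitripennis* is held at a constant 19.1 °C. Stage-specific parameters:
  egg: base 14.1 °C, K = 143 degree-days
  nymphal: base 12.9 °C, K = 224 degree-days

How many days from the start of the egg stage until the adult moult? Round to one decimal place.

egg: 143 / (19.1 − 14.1) = 143 / 5.0 = 28.600 d.
nymphal: 224 / (19.1 − 12.9) = 224 / 6.2 = 36.129 d.
Sum = 64.729 ≈ 64.7 days.

64.7 days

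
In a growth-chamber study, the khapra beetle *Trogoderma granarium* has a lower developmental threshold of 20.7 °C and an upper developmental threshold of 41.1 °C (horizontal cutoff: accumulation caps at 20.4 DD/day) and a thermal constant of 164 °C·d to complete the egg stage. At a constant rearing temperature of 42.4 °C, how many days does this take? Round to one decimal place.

8.0 days

Temperature 42.4 °C exceeds the upper threshold, so daily accumulation caps at 41.1 − 20.7 = 20.4 DD/day.
Duration = 164 / 20.4 = 8.039 ≈ 8.0 days.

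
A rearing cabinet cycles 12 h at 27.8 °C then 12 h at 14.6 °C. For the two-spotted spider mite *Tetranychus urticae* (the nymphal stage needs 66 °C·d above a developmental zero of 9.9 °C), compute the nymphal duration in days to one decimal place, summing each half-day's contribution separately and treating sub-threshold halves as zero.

5.8 days

Day half: max(0, 27.8 − 9.9) × 0.5 = 17.9 × 0.5 = 8.95 DD.
Night half: max(0, 14.6 − 9.9) × 0.5 = 4.7 × 0.5 = 2.35 DD.
Per 24 h: 11.30 DD/day.
Duration = 66 / 11.30 = 5.841 ≈ 5.8 days.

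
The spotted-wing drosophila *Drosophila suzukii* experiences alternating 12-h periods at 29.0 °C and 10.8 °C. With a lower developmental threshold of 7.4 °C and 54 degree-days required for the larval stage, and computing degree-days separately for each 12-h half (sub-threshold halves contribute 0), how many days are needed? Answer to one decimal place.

Day half: max(0, 29.0 − 7.4) × 0.5 = 21.6 × 0.5 = 10.80 DD.
Night half: max(0, 10.8 − 7.4) × 0.5 = 3.4 × 0.5 = 1.70 DD.
Per 24 h: 12.50 DD/day.
Duration = 54 / 12.50 = 4.320 ≈ 4.3 days.

4.3 days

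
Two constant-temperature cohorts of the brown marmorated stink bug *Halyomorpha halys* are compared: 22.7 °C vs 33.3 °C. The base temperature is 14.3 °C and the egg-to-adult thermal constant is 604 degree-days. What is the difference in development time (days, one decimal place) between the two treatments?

At 22.7 °C: 604 / (22.7 − 14.3) = 604 / 8.4 = 71.905 d.
At 33.3 °C: 604 / (33.3 − 14.3) = 604 / 19.0 = 31.789 d.
Difference = |71.905 − 31.789| = 40.115 ≈ 40.1 days.

40.1 days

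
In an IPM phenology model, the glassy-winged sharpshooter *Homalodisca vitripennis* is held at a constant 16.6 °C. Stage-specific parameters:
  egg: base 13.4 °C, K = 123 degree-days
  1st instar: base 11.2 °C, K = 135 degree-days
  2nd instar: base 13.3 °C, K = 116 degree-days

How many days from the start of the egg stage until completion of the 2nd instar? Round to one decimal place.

egg: 123 / (16.6 − 13.4) = 123 / 3.2 = 38.437 d.
1st instar: 135 / (16.6 − 11.2) = 135 / 5.4 = 25.000 d.
2nd instar: 116 / (16.6 − 13.3) = 116 / 3.3 = 35.152 d.
Sum = 98.589 ≈ 98.6 days.

98.6 days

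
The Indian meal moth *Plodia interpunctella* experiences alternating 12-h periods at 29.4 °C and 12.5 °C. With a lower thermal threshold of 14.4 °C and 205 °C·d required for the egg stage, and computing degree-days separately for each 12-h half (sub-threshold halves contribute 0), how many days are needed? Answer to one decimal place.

27.3 days

Day half: max(0, 29.4 − 14.4) × 0.5 = 15.0 × 0.5 = 7.50 DD.
Night half: max(0, 12.5 − 14.4) × 0.5 = 0.0 × 0.5 = 0.00 DD.
Per 24 h: 7.50 DD/day.
Duration = 205 / 7.50 = 27.333 ≈ 27.3 days.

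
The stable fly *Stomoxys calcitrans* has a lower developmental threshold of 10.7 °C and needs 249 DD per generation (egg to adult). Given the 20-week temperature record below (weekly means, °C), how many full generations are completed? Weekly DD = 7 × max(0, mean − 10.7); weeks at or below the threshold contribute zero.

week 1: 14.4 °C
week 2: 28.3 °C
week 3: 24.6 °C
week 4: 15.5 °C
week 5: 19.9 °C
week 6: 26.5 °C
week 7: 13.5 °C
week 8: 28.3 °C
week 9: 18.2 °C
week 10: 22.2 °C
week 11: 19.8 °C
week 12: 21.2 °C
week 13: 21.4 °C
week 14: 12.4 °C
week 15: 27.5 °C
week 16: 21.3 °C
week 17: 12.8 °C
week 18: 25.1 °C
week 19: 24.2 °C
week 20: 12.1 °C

5 generations

Weekly DD (7 × max(0, T̄ − 10.7)): 25.9, 123.2, 97.3, 33.6, 64.4, 110.6, 19.6, 123.2, 52.5, 80.5, 63.7, 73.5, 74.9, 11.9, 117.6, 74.2, 14.7, 100.8, 94.5, 9.8.
Season total = 1366.4 DD.
Complete generations = ⌊1366.4 / 249⌋ = 5.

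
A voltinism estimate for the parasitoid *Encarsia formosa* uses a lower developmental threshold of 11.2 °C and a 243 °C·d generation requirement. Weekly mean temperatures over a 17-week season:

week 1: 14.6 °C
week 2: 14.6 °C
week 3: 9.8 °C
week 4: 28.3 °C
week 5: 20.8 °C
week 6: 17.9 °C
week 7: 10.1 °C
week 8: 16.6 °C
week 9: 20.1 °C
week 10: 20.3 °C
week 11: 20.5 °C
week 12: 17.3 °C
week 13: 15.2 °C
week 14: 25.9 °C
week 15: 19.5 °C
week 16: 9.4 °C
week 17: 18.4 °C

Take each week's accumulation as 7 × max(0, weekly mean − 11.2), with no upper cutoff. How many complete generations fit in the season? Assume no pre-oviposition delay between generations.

Weekly DD (7 × max(0, T̄ − 11.2)): 23.8, 23.8, 0.0, 119.7, 67.2, 46.9, 0.0, 37.8, 62.3, 63.7, 65.1, 42.7, 28.0, 102.9, 58.1, 0.0, 50.4.
Season total = 792.4 DD.
Complete generations = ⌊792.4 / 243⌋ = 3.

3 generations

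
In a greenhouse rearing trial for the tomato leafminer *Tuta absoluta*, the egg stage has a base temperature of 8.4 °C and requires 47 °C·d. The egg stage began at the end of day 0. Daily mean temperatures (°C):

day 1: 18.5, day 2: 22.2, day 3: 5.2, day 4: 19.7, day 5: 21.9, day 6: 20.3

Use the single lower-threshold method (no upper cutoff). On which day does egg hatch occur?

Daily DD above 8.4 °C: 10.1, 13.8, 0.0, 11.3, 13.5, 11.9.
Cumulative: 10.1, 23.9, 23.9, 35.2, 48.7, 60.6.
The total first reaches 47 DD on day 5.

day 5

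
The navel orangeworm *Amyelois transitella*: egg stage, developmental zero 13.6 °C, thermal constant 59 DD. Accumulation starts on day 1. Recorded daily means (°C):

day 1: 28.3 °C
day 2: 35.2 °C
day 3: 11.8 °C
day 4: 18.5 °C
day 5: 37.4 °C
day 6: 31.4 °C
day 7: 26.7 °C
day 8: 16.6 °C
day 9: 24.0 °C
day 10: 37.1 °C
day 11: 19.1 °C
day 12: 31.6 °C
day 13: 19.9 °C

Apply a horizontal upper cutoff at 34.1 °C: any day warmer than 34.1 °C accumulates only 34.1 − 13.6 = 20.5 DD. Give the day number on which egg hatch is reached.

day 5

Daily DD above 13.6 °C (capped at 20.5): 14.7, 20.5, 0.0, 4.9, 20.5, 17.8, 13.1, 3.0, 10.4, 20.5, 5.5, 18.0, 6.3.
Cumulative: 14.7, 35.2, 35.2, 40.1, 60.6, 78.4, 91.5, 94.5, 104.9, 125.4, 130.9, 148.9, 155.2.
The total first reaches 59 DD on day 5.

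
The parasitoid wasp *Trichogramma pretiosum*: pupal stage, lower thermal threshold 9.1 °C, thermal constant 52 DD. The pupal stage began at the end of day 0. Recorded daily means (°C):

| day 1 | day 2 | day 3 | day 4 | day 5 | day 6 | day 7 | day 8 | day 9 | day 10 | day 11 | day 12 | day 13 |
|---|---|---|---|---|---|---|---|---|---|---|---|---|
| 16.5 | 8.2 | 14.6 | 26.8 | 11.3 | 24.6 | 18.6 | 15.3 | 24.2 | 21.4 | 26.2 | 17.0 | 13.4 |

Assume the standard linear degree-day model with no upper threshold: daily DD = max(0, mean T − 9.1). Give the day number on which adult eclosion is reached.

Daily DD above 9.1 °C: 7.4, 0.0, 5.5, 17.7, 2.2, 15.5, 9.5, 6.2, 15.1, 12.3, 17.1, 7.9, 4.3.
Cumulative: 7.4, 7.4, 12.9, 30.6, 32.8, 48.3, 57.8, 64.0, 79.1, 91.4, 108.5, 116.4, 120.7.
The total first reaches 52 DD on day 7.

day 7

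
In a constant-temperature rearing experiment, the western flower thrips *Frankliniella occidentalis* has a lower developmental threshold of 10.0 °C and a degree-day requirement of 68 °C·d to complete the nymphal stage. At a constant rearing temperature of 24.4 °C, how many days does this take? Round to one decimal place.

Daily accumulation = 24.4 − 10.0 = 14.4 DD/day.
Duration = 68 / 14.4 = 4.722 ≈ 4.7 days.

4.7 days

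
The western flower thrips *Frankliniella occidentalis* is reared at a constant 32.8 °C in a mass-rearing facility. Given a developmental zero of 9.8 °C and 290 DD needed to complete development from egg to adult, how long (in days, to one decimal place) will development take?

Daily accumulation = 32.8 − 9.8 = 23.0 DD/day.
Duration = 290 / 23.0 = 12.609 ≈ 12.6 days.

12.6 days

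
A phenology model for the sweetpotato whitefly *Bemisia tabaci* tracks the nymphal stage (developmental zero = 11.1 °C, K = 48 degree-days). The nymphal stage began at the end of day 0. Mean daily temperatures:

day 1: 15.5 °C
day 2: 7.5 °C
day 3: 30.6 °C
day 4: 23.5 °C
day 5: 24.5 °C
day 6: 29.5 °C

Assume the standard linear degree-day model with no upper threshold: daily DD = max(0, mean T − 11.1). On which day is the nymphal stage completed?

Daily DD above 11.1 °C: 4.4, 0.0, 19.5, 12.4, 13.4, 18.4.
Cumulative: 4.4, 4.4, 23.9, 36.3, 49.7, 68.1.
The total first reaches 48 DD on day 5.

day 5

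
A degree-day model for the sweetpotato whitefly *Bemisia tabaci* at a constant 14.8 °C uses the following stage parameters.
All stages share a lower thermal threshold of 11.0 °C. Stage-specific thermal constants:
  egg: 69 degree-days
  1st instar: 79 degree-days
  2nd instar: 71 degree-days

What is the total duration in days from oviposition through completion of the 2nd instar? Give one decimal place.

57.6 days

Daily accumulation at 14.8 °C = 14.8 − 11.0 = 3.8 DD/day.
Total K = 69 + 79 + 71 = 219 DD.
Total duration = 219 / 3.8 = 57.632 ≈ 57.6 days.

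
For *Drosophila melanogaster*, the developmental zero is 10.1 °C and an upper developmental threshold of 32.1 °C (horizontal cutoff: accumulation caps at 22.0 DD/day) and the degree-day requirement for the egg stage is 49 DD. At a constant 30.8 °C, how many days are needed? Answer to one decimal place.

2.4 days

Daily accumulation = 30.8 − 10.1 = 20.7 DD/day.
Duration = 49 / 20.7 = 2.367 ≈ 2.4 days.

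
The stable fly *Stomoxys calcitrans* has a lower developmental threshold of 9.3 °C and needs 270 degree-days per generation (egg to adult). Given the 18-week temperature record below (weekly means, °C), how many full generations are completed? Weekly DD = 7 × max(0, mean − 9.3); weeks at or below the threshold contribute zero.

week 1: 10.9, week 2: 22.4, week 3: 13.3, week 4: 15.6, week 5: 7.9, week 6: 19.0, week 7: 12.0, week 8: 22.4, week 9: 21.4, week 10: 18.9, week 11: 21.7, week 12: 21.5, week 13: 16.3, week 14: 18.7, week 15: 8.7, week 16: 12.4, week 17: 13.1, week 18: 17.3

3 generations

Weekly DD (7 × max(0, T̄ − 9.3)): 11.2, 91.7, 28.0, 44.1, 0.0, 67.9, 18.9, 91.7, 84.7, 67.2, 86.8, 85.4, 49.0, 65.8, 0.0, 21.7, 26.6, 56.0.
Season total = 896.7 DD.
Complete generations = ⌊896.7 / 270⌋ = 3.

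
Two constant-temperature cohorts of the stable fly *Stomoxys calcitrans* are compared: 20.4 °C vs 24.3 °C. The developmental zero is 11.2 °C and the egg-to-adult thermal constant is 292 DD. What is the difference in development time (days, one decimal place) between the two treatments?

9.4 days

At 20.4 °C: 292 / (20.4 − 11.2) = 292 / 9.2 = 31.739 d.
At 24.3 °C: 292 / (24.3 − 11.2) = 292 / 13.1 = 22.290 d.
Difference = |31.739 − 22.290| = 9.449 ≈ 9.4 days.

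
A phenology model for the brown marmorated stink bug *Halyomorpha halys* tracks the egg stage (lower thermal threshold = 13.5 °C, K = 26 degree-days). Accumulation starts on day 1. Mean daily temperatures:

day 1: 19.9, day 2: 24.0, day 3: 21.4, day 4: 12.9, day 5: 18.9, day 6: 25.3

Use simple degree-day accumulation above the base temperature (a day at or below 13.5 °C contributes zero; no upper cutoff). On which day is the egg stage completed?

Daily DD above 13.5 °C: 6.4, 10.5, 7.9, 0.0, 5.4, 11.8.
Cumulative: 6.4, 16.9, 24.8, 24.8, 30.2, 42.0.
The total first reaches 26 DD on day 5.

day 5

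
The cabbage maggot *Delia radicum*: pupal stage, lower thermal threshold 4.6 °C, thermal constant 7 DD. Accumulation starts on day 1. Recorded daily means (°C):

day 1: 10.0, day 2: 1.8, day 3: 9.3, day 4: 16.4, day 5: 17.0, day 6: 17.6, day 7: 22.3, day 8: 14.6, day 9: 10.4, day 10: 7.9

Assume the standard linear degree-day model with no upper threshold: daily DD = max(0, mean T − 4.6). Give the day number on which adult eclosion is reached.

Daily DD above 4.6 °C: 5.4, 0.0, 4.7, 11.8, 12.4, 13.0, 17.7, 10.0, 5.8, 3.3.
Cumulative: 5.4, 5.4, 10.1, 21.9, 34.3, 47.3, 65.0, 75.0, 80.8, 84.1.
The total first reaches 7 DD on day 3.

day 3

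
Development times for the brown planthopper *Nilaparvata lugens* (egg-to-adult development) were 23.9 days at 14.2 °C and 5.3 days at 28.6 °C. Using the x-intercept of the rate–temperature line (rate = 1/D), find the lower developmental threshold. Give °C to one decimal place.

Linear rate model ⇒ the product D·(T − T_b) is constant across temperatures.
23.9·(14.2 − T_b) = 5.3·(28.6 − T_b)
T_b = (23.9·14.2 − 5.3·28.6) / (23.9 − 5.3) = 187.80 / 18.6 = 10.097 °C ≈ 10.1 °C.

10.1 °C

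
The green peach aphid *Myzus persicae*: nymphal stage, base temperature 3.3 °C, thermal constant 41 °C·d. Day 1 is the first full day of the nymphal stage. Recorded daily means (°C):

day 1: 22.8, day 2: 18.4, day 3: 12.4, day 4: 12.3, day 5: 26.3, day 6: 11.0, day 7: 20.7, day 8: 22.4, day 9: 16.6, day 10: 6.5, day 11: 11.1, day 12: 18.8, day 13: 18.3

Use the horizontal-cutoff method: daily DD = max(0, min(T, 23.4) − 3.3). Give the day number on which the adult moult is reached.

Daily DD above 3.3 °C (capped at 20.1): 19.5, 15.1, 9.1, 9.0, 20.1, 7.7, 17.4, 19.1, 13.3, 3.2, 7.8, 15.5, 15.0.
Cumulative: 19.5, 34.6, 43.7, 52.7, 72.8, 80.5, 97.9, 117.0, 130.3, 133.5, 141.3, 156.8, 171.8.
The total first reaches 41 DD on day 3.

day 3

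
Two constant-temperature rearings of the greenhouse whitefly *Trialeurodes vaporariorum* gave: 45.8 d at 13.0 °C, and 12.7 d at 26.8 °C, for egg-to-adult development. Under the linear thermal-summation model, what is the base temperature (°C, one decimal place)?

7.7 °C

Linear rate model ⇒ the product D·(T − T_b) is constant across temperatures.
45.8·(13.0 − T_b) = 12.7·(26.8 − T_b)
T_b = (45.8·13.0 − 12.7·26.8) / (45.8 − 12.7) = 255.04 / 33.1 = 7.705 °C ≈ 7.7 °C.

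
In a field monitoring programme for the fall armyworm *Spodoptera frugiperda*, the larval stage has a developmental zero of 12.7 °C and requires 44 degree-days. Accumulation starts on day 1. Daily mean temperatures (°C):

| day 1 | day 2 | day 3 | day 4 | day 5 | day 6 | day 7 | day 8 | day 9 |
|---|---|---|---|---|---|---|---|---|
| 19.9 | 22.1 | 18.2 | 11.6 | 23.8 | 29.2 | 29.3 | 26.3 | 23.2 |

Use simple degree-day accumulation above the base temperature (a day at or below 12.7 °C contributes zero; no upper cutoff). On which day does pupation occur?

day 6

Daily DD above 12.7 °C: 7.2, 9.4, 5.5, 0.0, 11.1, 16.5, 16.6, 13.6, 10.5.
Cumulative: 7.2, 16.6, 22.1, 22.1, 33.2, 49.7, 66.3, 79.9, 90.4.
The total first reaches 44 DD on day 6.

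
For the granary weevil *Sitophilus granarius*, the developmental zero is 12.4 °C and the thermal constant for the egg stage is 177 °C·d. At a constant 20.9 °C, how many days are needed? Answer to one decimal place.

Daily accumulation = 20.9 − 12.4 = 8.5 DD/day.
Duration = 177 / 8.5 = 20.824 ≈ 20.8 days.

20.8 days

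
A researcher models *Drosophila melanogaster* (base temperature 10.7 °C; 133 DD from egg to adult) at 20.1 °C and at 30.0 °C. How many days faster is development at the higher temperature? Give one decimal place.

At 20.1 °C: 133 / (20.1 − 10.7) = 133 / 9.4 = 14.149 d.
At 30.0 °C: 133 / (30.0 − 10.7) = 133 / 19.3 = 6.891 d.
Difference = |14.149 − 6.891| = 7.258 ≈ 7.3 days.

7.3 days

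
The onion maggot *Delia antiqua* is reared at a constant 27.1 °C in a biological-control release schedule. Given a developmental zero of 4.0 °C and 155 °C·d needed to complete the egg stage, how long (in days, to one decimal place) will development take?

Daily accumulation = 27.1 − 4.0 = 23.1 DD/day.
Duration = 155 / 23.1 = 6.710 ≈ 6.7 days.

6.7 days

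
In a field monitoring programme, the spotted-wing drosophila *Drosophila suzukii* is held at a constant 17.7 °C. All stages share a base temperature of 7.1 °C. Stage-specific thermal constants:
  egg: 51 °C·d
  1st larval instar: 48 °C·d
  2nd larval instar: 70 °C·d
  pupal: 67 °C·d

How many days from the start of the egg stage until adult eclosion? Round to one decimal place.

Daily accumulation at 17.7 °C = 17.7 − 7.1 = 10.6 DD/day.
Total K = 51 + 48 + 70 + 67 = 236 DD.
Total duration = 236 / 10.6 = 22.264 ≈ 22.3 days.

22.3 days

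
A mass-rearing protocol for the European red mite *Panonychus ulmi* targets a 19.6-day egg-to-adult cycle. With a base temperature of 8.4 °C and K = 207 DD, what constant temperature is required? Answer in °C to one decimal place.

19.0 °C

Required daily accumulation = 207 / 19.6 = 10.561 DD/day.
T = T_base + 10.561 = 8.4 + 10.561 = 18.961 ≈ 19.0 °C.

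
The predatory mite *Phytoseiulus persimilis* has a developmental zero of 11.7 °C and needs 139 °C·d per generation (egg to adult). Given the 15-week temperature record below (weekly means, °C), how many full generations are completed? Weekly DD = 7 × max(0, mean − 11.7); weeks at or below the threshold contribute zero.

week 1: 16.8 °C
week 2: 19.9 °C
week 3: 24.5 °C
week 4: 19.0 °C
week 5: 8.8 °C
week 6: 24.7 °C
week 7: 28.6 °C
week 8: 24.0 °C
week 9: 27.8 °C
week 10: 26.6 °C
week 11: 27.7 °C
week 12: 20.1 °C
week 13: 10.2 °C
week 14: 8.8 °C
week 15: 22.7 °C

Weekly DD (7 × max(0, T̄ − 11.7)): 35.7, 57.4, 89.6, 51.1, 0.0, 91.0, 118.3, 86.1, 112.7, 104.3, 112.0, 58.8, 0.0, 0.0, 77.0.
Season total = 994.0 DD.
Complete generations = ⌊994.0 / 139⌋ = 7.

7 generations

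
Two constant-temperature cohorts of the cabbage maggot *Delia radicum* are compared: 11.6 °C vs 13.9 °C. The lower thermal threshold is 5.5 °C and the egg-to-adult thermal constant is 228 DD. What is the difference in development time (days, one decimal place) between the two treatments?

10.2 days

At 11.6 °C: 228 / (11.6 − 5.5) = 228 / 6.1 = 37.377 d.
At 13.9 °C: 228 / (13.9 − 5.5) = 228 / 8.4 = 27.143 d.
Difference = |37.377 − 27.143| = 10.234 ≈ 10.2 days.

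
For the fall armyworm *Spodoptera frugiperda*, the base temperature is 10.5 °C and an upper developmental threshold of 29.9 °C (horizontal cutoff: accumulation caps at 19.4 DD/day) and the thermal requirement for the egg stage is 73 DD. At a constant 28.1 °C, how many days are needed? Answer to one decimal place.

Daily accumulation = 28.1 − 10.5 = 17.6 DD/day.
Duration = 73 / 17.6 = 4.148 ≈ 4.1 days.

4.1 days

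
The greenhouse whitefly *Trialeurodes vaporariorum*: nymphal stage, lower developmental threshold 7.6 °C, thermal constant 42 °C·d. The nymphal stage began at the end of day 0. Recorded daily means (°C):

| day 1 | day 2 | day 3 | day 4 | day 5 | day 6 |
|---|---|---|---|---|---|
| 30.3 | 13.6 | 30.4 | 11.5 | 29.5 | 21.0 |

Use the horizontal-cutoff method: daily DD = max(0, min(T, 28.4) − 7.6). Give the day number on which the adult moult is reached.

Daily DD above 7.6 °C (capped at 20.8): 20.8, 6.0, 20.8, 3.9, 20.8, 13.4.
Cumulative: 20.8, 26.8, 47.6, 51.5, 72.3, 85.7.
The total first reaches 42 DD on day 3.

day 3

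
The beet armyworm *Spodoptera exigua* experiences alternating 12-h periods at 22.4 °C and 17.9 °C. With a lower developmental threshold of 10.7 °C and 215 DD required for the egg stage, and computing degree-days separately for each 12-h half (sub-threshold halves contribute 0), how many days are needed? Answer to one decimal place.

Day half: max(0, 22.4 − 10.7) × 0.5 = 11.7 × 0.5 = 5.85 DD.
Night half: max(0, 17.9 − 10.7) × 0.5 = 7.2 × 0.5 = 3.60 DD.
Per 24 h: 9.45 DD/day.
Duration = 215 / 9.45 = 22.751 ≈ 22.8 days.

22.8 days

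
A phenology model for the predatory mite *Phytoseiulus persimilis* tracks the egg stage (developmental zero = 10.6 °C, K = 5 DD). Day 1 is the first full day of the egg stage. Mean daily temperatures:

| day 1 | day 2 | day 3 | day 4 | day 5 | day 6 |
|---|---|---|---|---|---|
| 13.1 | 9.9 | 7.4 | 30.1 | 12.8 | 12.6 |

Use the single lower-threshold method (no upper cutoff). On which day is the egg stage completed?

Daily DD above 10.6 °C: 2.5, 0.0, 0.0, 19.5, 2.2, 2.0.
Cumulative: 2.5, 2.5, 2.5, 22.0, 24.2, 26.2.
The total first reaches 5 DD on day 4.

day 4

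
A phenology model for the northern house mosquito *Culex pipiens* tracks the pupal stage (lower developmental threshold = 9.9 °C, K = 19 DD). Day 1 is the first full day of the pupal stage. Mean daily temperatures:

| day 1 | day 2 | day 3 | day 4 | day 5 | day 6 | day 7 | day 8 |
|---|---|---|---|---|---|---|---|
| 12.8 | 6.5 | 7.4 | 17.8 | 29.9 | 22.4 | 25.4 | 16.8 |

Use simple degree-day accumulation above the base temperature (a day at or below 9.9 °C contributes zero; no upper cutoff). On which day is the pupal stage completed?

Daily DD above 9.9 °C: 2.9, 0.0, 0.0, 7.9, 20.0, 12.5, 15.5, 6.9.
Cumulative: 2.9, 2.9, 2.9, 10.8, 30.8, 43.3, 58.8, 65.7.
The total first reaches 19 DD on day 5.

day 5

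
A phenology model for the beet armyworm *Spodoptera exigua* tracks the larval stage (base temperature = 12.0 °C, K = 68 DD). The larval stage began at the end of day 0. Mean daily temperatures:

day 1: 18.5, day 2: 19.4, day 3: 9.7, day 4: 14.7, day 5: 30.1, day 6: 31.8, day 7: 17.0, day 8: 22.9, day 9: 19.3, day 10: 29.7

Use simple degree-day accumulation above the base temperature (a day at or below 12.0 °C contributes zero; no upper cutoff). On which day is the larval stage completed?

day 8

Daily DD above 12.0 °C: 6.5, 7.4, 0.0, 2.7, 18.1, 19.8, 5.0, 10.9, 7.3, 17.7.
Cumulative: 6.5, 13.9, 13.9, 16.6, 34.7, 54.5, 59.5, 70.4, 77.7, 95.4.
The total first reaches 68 DD on day 8.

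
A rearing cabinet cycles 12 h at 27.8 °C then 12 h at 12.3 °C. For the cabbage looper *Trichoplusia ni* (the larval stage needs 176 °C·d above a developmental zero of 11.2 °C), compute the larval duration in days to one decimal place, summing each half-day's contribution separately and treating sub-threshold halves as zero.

Day half: max(0, 27.8 − 11.2) × 0.5 = 16.6 × 0.5 = 8.30 DD.
Night half: max(0, 12.3 − 11.2) × 0.5 = 1.1 × 0.5 = 0.55 DD.
Per 24 h: 8.85 DD/day.
Duration = 176 / 8.85 = 19.887 ≈ 19.9 days.

19.9 days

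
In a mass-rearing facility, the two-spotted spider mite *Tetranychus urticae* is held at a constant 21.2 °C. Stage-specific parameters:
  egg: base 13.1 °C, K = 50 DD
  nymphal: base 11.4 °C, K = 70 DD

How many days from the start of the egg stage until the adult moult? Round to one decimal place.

13.3 days

egg: 50 / (21.2 − 13.1) = 50 / 8.1 = 6.173 d.
nymphal: 70 / (21.2 − 11.4) = 70 / 9.8 = 7.143 d.
Sum = 13.316 ≈ 13.3 days.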